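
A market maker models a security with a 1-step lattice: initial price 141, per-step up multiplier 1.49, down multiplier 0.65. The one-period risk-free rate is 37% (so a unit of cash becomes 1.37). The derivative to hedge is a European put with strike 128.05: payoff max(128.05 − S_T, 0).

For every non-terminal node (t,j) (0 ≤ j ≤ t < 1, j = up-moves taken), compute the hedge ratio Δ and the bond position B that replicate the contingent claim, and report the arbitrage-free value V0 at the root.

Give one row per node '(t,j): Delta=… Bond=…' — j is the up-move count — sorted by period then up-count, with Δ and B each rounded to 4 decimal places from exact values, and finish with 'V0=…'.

(0,0): Delta=-0.3073 Bond=47.1290
V0=3.7956

Risk-neutral probability p* = (R−d)/(u−d) = (1.37−0.65)/(1.49−0.65) = 0.8571.
Terminal payoffs: V(1,0)=36.4000, V(1,1)=0.0000
Node (0,0) S=141.0000: V=(p*·0.0000+(1−p*)·36.4000)/1.37=3.7956; Δ=(0.0000−36.4000)/(210.0900−91.6500)=-0.3073; B=V−Δ·S=47.1290
The time-0 hedge costs 3.7956, which is the no-arbitrage price.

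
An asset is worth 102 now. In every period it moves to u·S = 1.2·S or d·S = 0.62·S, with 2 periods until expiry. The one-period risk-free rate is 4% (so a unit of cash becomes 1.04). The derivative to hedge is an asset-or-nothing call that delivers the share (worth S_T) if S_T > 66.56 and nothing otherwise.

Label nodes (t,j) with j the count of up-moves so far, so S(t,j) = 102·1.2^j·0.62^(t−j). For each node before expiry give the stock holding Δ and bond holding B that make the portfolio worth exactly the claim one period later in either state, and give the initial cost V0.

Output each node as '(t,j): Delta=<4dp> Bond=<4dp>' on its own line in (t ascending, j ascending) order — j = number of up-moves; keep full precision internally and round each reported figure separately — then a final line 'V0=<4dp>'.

No-arbitrage ⇒ martingale measure with p* = (R−d)/(u−d) = 0.7241.
Terminal payoffs: V(2,0)=0.0000, V(2,1)=75.8880, V(2,2)=146.8800
(1,0): S=63.2400. Δ = (V_up−V_dn)/(S_up−S_dn) = (75.8880−0.0000)/(75.8880−39.2088) = 2.0690. V = [p*·75.8880 + (1−p*)·0.0000]/1.04 = 52.8398. B = V − Δ·S = -78.0016.
(1,1): S=122.4000. Δ = (V_up−V_dn)/(S_up−S_dn) = (146.8800−75.8880)/(146.8800−75.8880) = 1.0000. V = [p*·146.8800 + (1−p*)·75.8880]/1.04 = 122.4000. B = V − Δ·S = 0.0000.
(0,0): S=102.0000. Δ = (V_up−V_dn)/(S_up−S_dn) = (122.4000−52.8398)/(122.4000−63.2400) = 1.1758. V = [p*·122.4000 + (1−p*)·52.8398]/1.04 = 99.2413. B = V − Δ·S = -20.6901.
Root portfolio cost Δ·102+B reproduces V0=99.2413.

(0,0): Delta=1.1758 Bond=-20.6901
(1,0): Delta=2.0690 Bond=-78.0016
(1,1): Delta=1.0000 Bond=0.0000
V0=99.2413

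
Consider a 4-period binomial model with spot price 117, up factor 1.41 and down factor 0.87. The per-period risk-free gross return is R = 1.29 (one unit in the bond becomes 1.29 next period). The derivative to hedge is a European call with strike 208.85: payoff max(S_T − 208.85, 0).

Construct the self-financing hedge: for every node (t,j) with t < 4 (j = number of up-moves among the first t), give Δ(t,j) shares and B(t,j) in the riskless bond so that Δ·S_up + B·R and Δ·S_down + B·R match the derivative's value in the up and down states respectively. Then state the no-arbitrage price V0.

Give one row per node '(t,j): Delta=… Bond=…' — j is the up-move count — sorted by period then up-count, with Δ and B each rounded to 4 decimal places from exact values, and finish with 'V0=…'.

The replicating-portfolio and risk-neutral prices coincide; use p* = (1.29−0.87)/(1.41−0.87) = 0.7778 for the latter.
At expiry t=4: V(4,0)=0.0000, V(4,1)=0.0000, V(4,2)=0.0000, V(4,3)=76.4899, V(4,4)=253.5974
  t=3,j=0: stock 77.0449 → up 108.6332 (V=0.0000), down 67.0290 (V=0.0000). Price 0.0000; hedge Δ=0.0000, bond B=0.0000.
  t=3,j=1: stock 124.8658 → up 176.0608 (V=0.0000), down 108.6332 (V=0.0000). Price 0.0000; hedge Δ=0.0000, bond B=0.0000.
  t=3,j=2: stock 202.3687 → up 285.3399 (V=76.4899), down 176.0608 (V=0.0000). Price 46.1179; hedge Δ=0.6999, bond B=-95.5300.
  t=3,j=3: stock 327.9769 → up 462.4474 (V=253.5974), down 285.3399 (V=76.4899). Price 166.0776; hedge Δ=1.0000, bond B=-161.8992.
  t=2,j=0: stock 88.5573 → up 124.8658 (V=0.0000), down 77.0449 (V=0.0000). Price 0.0000; hedge Δ=0.0000, bond B=0.0000.
  t=2,j=1: stock 143.5239 → up 202.3687 (V=46.1179), down 124.8658 (V=0.0000). Price 27.8058; hedge Δ=0.5950, bond B=-57.5977.
  t=2,j=2: stock 232.6077 → up 327.9769 (V=166.0776), down 202.3687 (V=46.1179). Price 108.0775; hedge Δ=0.9550, bond B=-114.0702.
  t=1,j=0: stock 101.7900 → up 143.5239 (V=27.8058), down 88.5573 (V=0.0000). Price 16.7649; hedge Δ=0.5059, bond B=-34.7273.
  t=1,j=1: stock 164.9700 → up 232.6077 (V=108.0775), down 143.5239 (V=27.8058). Price 69.9530; hedge Δ=0.9011, bond B=-78.6982.
  t=0,j=0: stock 117.0000 → up 164.9700 (V=69.9530), down 101.7900 (V=16.7649). Price 45.0646; hedge Δ=0.8418, bond B=-53.4317.
Self-financing check: at every node Δ·S+B equals the discounted successor values.

(0,0): Delta=0.8418 Bond=-53.4317
(1,0): Delta=0.5059 Bond=-34.7273
(1,1): Delta=0.9011 Bond=-78.6982
(2,0): Delta=0.0000 Bond=0.0000
(2,1): Delta=0.5950 Bond=-57.5977
(2,2): Delta=0.9550 Bond=-114.0702
(3,0): Delta=0.0000 Bond=0.0000
(3,1): Delta=0.0000 Bond=0.0000
(3,2): Delta=0.6999 Bond=-95.5300
(3,3): Delta=1.0000 Bond=-161.8992
V0=45.0646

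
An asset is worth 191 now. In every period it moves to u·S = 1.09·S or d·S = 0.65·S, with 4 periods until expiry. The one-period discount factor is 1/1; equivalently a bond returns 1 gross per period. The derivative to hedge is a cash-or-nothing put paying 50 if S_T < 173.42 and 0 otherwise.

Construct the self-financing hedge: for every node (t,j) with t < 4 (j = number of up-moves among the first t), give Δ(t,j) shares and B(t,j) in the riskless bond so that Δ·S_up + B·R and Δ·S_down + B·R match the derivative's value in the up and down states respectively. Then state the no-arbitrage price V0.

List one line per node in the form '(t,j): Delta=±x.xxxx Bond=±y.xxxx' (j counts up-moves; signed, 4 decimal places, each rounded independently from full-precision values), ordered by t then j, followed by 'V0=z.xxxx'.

(0,0): Delta=-0.2995 Bond=87.1772
(1,0): Delta=0.0000 Bond=50.0000
(1,1): Delta=-0.3454 Bond=96.7371
(2,0): Delta=0.0000 Bond=50.0000
(2,1): Delta=0.0000 Bond=50.0000
(2,2): Delta=-0.3983 Bond=108.7552
(3,0): Delta=0.0000 Bond=50.0000
(3,1): Delta=0.0000 Bond=50.0000
(3,2): Delta=0.0000 Bond=50.0000
(3,3): Delta=-0.4594 Bond=123.8636
V0=29.9815

Under the risk-neutral measure, an up-move has probability p* = (R−d)/(u−d) = 0.7955 and values discount at R = 1.
Terminal values V(4,·): V(4,0)=50.0000, V(4,1)=50.0000, V(4,2)=50.0000, V(4,3)=50.0000, V(4,4)=0.0000
  t=3,j=0: stock 52.4534 → up 57.1742 (V=50.0000), down 34.0947 (V=50.0000). Price 50.0000; hedge Δ=0.0000, bond B=50.0000.
  t=3,j=1: stock 87.9603 → up 95.8767 (V=50.0000), down 57.1742 (V=50.0000). Price 50.0000; hedge Δ=0.0000, bond B=50.0000.
  t=3,j=2: stock 147.5026 → up 160.7779 (V=50.0000), down 95.8767 (V=50.0000). Price 50.0000; hedge Δ=0.0000, bond B=50.0000.
  t=3,j=3: stock 247.3505 → up 269.6121 (V=0.0000), down 160.7779 (V=50.0000). Price 10.2273; hedge Δ=-0.4594, bond B=123.8636.
  t=2,j=0: stock 80.6975 → up 87.9603 (V=50.0000), down 52.4534 (V=50.0000). Price 50.0000; hedge Δ=0.0000, bond B=50.0000.
  t=2,j=1: stock 135.3235 → up 147.5026 (V=50.0000), down 87.9603 (V=50.0000). Price 50.0000; hedge Δ=0.0000, bond B=50.0000.
  t=2,j=2: stock 226.9271 → up 247.3505 (V=10.2273), down 147.5026 (V=50.0000). Price 18.3626; hedge Δ=-0.3983, bond B=108.7552.
  t=1,j=0: stock 124.1500 → up 135.3235 (V=50.0000), down 80.6975 (V=50.0000). Price 50.0000; hedge Δ=0.0000, bond B=50.0000.
  t=1,j=1: stock 208.1900 → up 226.9271 (V=18.3626), down 135.3235 (V=50.0000). Price 24.8339; hedge Δ=-0.3454, bond B=96.7371.
  t=0,j=0: stock 191.0000 → up 208.1900 (V=24.8339), down 124.1500 (V=50.0000). Price 29.9815; hedge Δ=-0.2995, bond B=87.1772.
Check: Δ(0,0)·S0 + B(0,0) = 29.9815 = V0.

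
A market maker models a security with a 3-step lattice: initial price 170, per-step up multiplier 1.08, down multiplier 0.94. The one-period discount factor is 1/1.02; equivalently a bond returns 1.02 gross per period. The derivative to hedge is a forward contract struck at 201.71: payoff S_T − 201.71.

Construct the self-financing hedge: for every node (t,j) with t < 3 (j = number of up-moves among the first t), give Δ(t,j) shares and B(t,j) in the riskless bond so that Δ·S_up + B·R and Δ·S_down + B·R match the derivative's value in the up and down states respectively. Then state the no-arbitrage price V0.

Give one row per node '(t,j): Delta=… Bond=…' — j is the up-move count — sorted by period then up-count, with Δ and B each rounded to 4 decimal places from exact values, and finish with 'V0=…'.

Since d<R<u, set p* = (R−d)/(u−d) = 0.5714; price each node as the discounted p*-expectation of its children.
Terminal payoffs: V(3,0)=-60.5107, V(3,1)=-39.4810, V(3,2)=-15.3193, V(3,3)=12.4410
Node (2,0) S=150.2120: V=(p*·-39.4810+(1−p*)·-60.5107)/1.02=-47.5429; Δ=(-39.4810−-60.5107)/(162.2290−141.1993)=1.0000; B=V−Δ·S=-197.7549
Node (2,1) S=172.5840: V=(p*·-15.3193+(1−p*)·-39.4810)/1.02=-25.1709; Δ=(-15.3193−-39.4810)/(186.3907−162.2290)=1.0000; B=V−Δ·S=-197.7549
Node (2,2) S=198.2880: V=(p*·12.4410+(1−p*)·-15.3193)/1.02=0.5331; Δ=(12.4410−-15.3193)/(214.1510−186.3907)=1.0000; B=V−Δ·S=-197.7549
Node (1,0) S=159.8000: V=(p*·-25.1709+(1−p*)·-47.5429)/1.02=-34.0774; Δ=(-25.1709−-47.5429)/(172.5840−150.2120)=1.0000; B=V−Δ·S=-193.8774
Node (1,1) S=183.6000: V=(p*·0.5331+(1−p*)·-25.1709)/1.02=-10.2774; Δ=(0.5331−-25.1709)/(198.2880−172.5840)=1.0000; B=V−Δ·S=-193.8774
Node (0,0) S=170.0000: V=(p*·-10.2774+(1−p*)·-34.0774)/1.02=-20.0758; Δ=(-10.2774−-34.0774)/(183.6000−159.8000)=1.0000; B=V−Δ·S=-190.0758
Each (Δ,B) replicates both successor values, so the strategy is self-financing and V0 is arbitrage-free.

(0,0): Delta=1.0000 Bond=-190.0758
(1,0): Delta=1.0000 Bond=-193.8774
(1,1): Delta=1.0000 Bond=-193.8774
(2,0): Delta=1.0000 Bond=-197.7549
(2,1): Delta=1.0000 Bond=-197.7549
(2,2): Delta=1.0000 Bond=-197.7549
V0=-20.0758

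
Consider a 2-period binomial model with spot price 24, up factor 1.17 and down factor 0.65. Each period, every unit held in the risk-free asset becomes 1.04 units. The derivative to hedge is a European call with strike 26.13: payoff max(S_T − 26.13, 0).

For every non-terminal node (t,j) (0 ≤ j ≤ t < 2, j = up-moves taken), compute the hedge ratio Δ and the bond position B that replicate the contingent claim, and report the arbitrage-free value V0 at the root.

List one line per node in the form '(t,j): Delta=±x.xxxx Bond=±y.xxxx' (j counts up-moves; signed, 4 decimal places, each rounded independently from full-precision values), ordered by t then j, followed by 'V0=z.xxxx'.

(0,0): Delta=0.3885 Bond=-5.8278
(1,0): Delta=0.0000 Bond=0.0000
(1,1): Delta=0.4605 Bond=-8.0812
V0=3.4967

No-arbitrage ⇒ martingale measure with p* = (R−d)/(u−d) = 0.7500.
Terminal payoffs: V(2,0)=0.0000, V(2,1)=0.0000, V(2,2)=6.7236
Node (1,0) S=15.6000: V=(p*·0.0000+(1−p*)·0.0000)/1.04=0.0000; Δ=(0.0000−0.0000)/(18.2520−10.1400)=0.0000; B=V−Δ·S=0.0000
Node (1,1) S=28.0800: V=(p*·6.7236+(1−p*)·0.0000)/1.04=4.8487; Δ=(6.7236−0.0000)/(32.8536−18.2520)=0.4605; B=V−Δ·S=-8.0812
Node (0,0) S=24.0000: V=(p*·4.8487+(1−p*)·0.0000)/1.04=3.4967; Δ=(4.8487−0.0000)/(28.0800−15.6000)=0.3885; B=V−Δ·S=-5.8278
Root portfolio cost Δ·24+B reproduces V0=3.4967.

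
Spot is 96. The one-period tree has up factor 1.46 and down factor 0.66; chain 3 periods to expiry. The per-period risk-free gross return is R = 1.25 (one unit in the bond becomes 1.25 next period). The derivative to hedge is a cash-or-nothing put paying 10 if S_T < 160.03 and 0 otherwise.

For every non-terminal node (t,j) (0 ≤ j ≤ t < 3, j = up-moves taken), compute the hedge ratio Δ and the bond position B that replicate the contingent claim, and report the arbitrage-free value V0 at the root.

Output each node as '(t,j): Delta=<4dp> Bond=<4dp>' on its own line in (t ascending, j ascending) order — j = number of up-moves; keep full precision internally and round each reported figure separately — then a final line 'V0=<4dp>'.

(0,0): Delta=-0.0453 Bond=7.4175
(1,0): Delta=0.0000 Bond=6.4000
(1,1): Delta=-0.0526 Bond=10.2940
(2,0): Delta=0.0000 Bond=8.0000
(2,1): Delta=0.0000 Bond=8.0000
(2,2): Delta=-0.0611 Bond=14.6000
V0=3.0662

Under the risk-neutral measure, an up-move has probability p* = (R−d)/(u−d) = 0.7375 and values discount at R = 1.25.
Terminal values V(3,·): V(3,0)=10.0000, V(3,1)=10.0000, V(3,2)=10.0000, V(3,3)=0.0000
  t=2,j=0: stock 41.8176 → up 61.0537 (V=10.0000), down 27.5996 (V=10.0000). Price 8.0000; hedge Δ=0.0000, bond B=8.0000.
  t=2,j=1: stock 92.5056 → up 135.0582 (V=10.0000), down 61.0537 (V=10.0000). Price 8.0000; hedge Δ=0.0000, bond B=8.0000.
  t=2,j=2: stock 204.6336 → up 298.7651 (V=0.0000), down 135.0582 (V=10.0000). Price 2.1000; hedge Δ=-0.0611, bond B=14.6000.
  t=1,j=0: stock 63.3600 → up 92.5056 (V=8.0000), down 41.8176 (V=8.0000). Price 6.4000; hedge Δ=0.0000, bond B=6.4000.
  t=1,j=1: stock 140.1600 → up 204.6336 (V=2.1000), down 92.5056 (V=8.0000). Price 2.9190; hedge Δ=-0.0526, bond B=10.2940.
  t=0,j=0: stock 96.0000 → up 140.1600 (V=2.9190), down 63.3600 (V=6.4000). Price 3.0662; hedge Δ=-0.0453, bond B=7.4175.
The time-0 hedge costs 3.0662, which is the no-arbitrage price.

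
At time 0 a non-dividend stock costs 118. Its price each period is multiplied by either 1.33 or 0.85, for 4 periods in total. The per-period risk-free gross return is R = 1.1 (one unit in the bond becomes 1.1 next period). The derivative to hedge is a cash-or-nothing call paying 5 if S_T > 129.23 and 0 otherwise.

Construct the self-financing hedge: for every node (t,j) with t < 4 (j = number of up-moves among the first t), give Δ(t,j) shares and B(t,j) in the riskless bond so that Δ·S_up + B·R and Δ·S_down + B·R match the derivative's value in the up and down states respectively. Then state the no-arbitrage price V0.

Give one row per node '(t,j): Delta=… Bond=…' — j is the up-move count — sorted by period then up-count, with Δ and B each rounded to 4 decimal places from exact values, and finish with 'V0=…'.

(0,0): Delta=0.0238 Bond=-0.3554
(1,0): Delta=0.0428 Bond=-2.3013
(1,1): Delta=0.0126 Bond=1.3667
(2,0): Delta=0.0579 Bond=-3.8112
(2,1): Delta=0.0340 Bond=-1.3541
(2,2): Delta=0.0000 Bond=4.1322
(3,0): Delta=0.0000 Bond=0.0000
(3,1): Delta=0.0919 Bond=-8.0492
(3,2): Delta=0.0000 Bond=4.5455
(3,3): Delta=0.0000 Bond=4.5455
V0=2.4523

The replicating-portfolio and risk-neutral prices coincide; use p* = (1.1−0.85)/(1.33−0.85) = 0.5208 for the latter.
Terminal values V(4,·): V(4,0)=0.0000, V(4,1)=0.0000, V(4,2)=5.0000, V(4,3)=5.0000, V(4,4)=5.0000
(3,0): S=72.4667. Δ = (V_up−V_dn)/(S_up−S_dn) = (0.0000−0.0000)/(96.3808−61.5967) = 0.0000. V = [p*·0.0000 + (1−p*)·0.0000]/1.1 = 0.0000. B = V − Δ·S = 0.0000.
(3,1): S=113.3891. Δ = (V_up−V_dn)/(S_up−S_dn) = (5.0000−0.0000)/(150.8076−96.3808) = 0.0919. V = [p*·5.0000 + (1−p*)·0.0000]/1.1 = 2.3674. B = V − Δ·S = -8.0492.
(3,2): S=177.4207. Δ = (V_up−V_dn)/(S_up−S_dn) = (5.0000−5.0000)/(235.9695−150.8076) = 0.0000. V = [p*·5.0000 + (1−p*)·5.0000]/1.1 = 4.5455. B = V − Δ·S = 4.5455.
(3,3): S=277.6112. Δ = (V_up−V_dn)/(S_up−S_dn) = (5.0000−5.0000)/(369.2229−235.9695) = 0.0000. V = [p*·5.0000 + (1−p*)·5.0000]/1.1 = 4.5455. B = V − Δ·S = 4.5455.
(2,0): S=85.2550. Δ = (V_up−V_dn)/(S_up−S_dn) = (2.3674−0.0000)/(113.3892−72.4667) = 0.0579. V = [p*·2.3674 + (1−p*)·0.0000]/1.1 = 1.1209. B = V − Δ·S = -3.8112.
(2,1): S=133.3990. Δ = (V_up−V_dn)/(S_up−S_dn) = (4.5455−2.3674)/(177.4207−113.3892) = 0.0340. V = [p*·4.5455 + (1−p*)·2.3674]/1.1 = 3.1835. B = V − Δ·S = -1.3541.
(2,2): S=208.7302. Δ = (V_up−V_dn)/(S_up−S_dn) = (4.5455−4.5455)/(277.6112−177.4207) = 0.0000. V = [p*·4.5455 + (1−p*)·4.5455]/1.1 = 4.1322. B = V − Δ·S = 4.1322.
(1,0): S=100.3000. Δ = (V_up−V_dn)/(S_up−S_dn) = (3.1835−1.1209)/(133.3990−85.2550) = 0.0428. V = [p*·3.1835 + (1−p*)·1.1209]/1.1 = 1.9956. B = V − Δ·S = -2.3013.
(1,1): S=156.9400. Δ = (V_up−V_dn)/(S_up−S_dn) = (4.1322−3.1835)/(208.7302−133.3990) = 0.0126. V = [p*·4.1322 + (1−p*)·3.1835]/1.1 = 3.3433. B = V − Δ·S = 1.3667.
(0,0): S=118.0000. Δ = (V_up−V_dn)/(S_up−S_dn) = (3.3433−1.9956)/(156.9400−100.3000) = 0.0238. V = [p*·3.3433 + (1−p*)·1.9956]/1.1 = 2.4523. B = V − Δ·S = -0.3554.
Root portfolio cost Δ·118+B reproduces V0=2.4523.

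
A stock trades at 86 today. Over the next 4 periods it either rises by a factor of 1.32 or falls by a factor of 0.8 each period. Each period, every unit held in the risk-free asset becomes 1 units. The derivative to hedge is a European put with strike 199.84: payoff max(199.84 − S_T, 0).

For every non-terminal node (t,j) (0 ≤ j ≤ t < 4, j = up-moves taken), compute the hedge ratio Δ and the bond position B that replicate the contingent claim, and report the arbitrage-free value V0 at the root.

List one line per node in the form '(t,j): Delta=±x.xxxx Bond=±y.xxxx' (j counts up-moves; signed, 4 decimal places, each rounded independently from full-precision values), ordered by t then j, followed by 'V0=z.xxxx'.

Since d<R<u, set p* = (R−d)/(u−d) = 0.3846; price each node as the discounted p*-expectation of its children.
Terminal payoffs: V(4,0)=164.6144, V(4,1)=141.7178, V(4,2)=103.9383, V(4,3)=41.6022, V(4,4)=0.0000
  t=3,j=0: stock 44.0320 → up 58.1222 (V=141.7178), down 35.2256 (V=164.6144). Price 155.8080; hedge Δ=-1.0000, bond B=199.8400.
  t=3,j=1: stock 72.6528 → up 95.9017 (V=103.9383), down 58.1222 (V=141.7178). Price 127.1872; hedge Δ=-1.0000, bond B=199.8400.
  t=3,j=2: stock 119.8771 → up 158.2378 (V=41.6022), down 95.9017 (V=103.9383). Price 79.9629; hedge Δ=-1.0000, bond B=199.8400.
  t=3,j=3: stock 197.7972 → up 261.0924 (V=0.0000), down 158.2378 (V=41.6022). Price 25.6014; hedge Δ=-0.4045, bond B=105.6056.
  t=2,j=0: stock 55.0400 → up 72.6528 (V=127.1872), down 44.0320 (V=155.8080). Price 144.8000; hedge Δ=-1.0000, bond B=199.8400.
  t=2,j=1: stock 90.8160 → up 119.8771 (V=79.9629), down 72.6528 (V=127.1872). Price 109.0240; hedge Δ=-1.0000, bond B=199.8400.
  t=2,j=2: stock 149.8464 → up 197.7972 (V=25.6014), down 119.8771 (V=79.9629). Price 59.0546; hedge Δ=-0.6977, bond B=163.5960.
  t=1,j=0: stock 68.8000 → up 90.8160 (V=109.0240), down 55.0400 (V=144.8000). Price 131.0400; hedge Δ=-1.0000, bond B=199.8400.
  t=1,j=1: stock 113.5200 → up 149.8464 (V=59.0546), down 90.8160 (V=109.0240). Price 89.8050; hedge Δ=-0.8465, bond B=185.9000.
  t=0,j=0: stock 86.0000 → up 113.5200 (V=89.8050), down 68.8000 (V=131.0400). Price 115.1804; hedge Δ=-0.9221, bond B=194.4785.
Each (Δ,B) replicates both successor values, so the strategy is self-financing and V0 is arbitrage-free.

(0,0): Delta=-0.9221 Bond=194.4785
(1,0): Delta=-1.0000 Bond=199.8400
(1,1): Delta=-0.8465 Bond=185.9000
(2,0): Delta=-1.0000 Bond=199.8400
(2,1): Delta=-1.0000 Bond=199.8400
(2,2): Delta=-0.6977 Bond=163.5960
(3,0): Delta=-1.0000 Bond=199.8400
(3,1): Delta=-1.0000 Bond=199.8400
(3,2): Delta=-1.0000 Bond=199.8400
(3,3): Delta=-0.4045 Bond=105.6056
V0=115.1804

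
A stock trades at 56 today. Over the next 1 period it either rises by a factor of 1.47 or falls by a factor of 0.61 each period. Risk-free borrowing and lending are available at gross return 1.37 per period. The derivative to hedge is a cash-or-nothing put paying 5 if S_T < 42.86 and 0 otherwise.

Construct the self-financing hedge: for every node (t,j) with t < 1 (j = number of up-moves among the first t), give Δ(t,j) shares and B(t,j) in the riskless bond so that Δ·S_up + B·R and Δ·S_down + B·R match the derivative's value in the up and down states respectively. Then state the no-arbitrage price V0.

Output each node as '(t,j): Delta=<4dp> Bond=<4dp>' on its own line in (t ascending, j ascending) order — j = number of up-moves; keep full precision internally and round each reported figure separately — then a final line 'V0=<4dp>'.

(0,0): Delta=-0.1038 Bond=6.2383
V0=0.4244

The replicating-portfolio and risk-neutral prices coincide; use p* = (1.37−0.61)/(1.47−0.61) = 0.8837 for the latter.
At expiry t=1: V(1,0)=5.0000, V(1,1)=0.0000
(0,0): S=56.0000. Δ = (V_up−V_dn)/(S_up−S_dn) = (0.0000−5.0000)/(82.3200−34.1600) = -0.1038. V = [p*·0.0000 + (1−p*)·5.0000]/1.37 = 0.4244. B = V − Δ·S = 6.2383.
Each (Δ,B) replicates both successor values, so the strategy is self-financing and V0 is arbitrage-free.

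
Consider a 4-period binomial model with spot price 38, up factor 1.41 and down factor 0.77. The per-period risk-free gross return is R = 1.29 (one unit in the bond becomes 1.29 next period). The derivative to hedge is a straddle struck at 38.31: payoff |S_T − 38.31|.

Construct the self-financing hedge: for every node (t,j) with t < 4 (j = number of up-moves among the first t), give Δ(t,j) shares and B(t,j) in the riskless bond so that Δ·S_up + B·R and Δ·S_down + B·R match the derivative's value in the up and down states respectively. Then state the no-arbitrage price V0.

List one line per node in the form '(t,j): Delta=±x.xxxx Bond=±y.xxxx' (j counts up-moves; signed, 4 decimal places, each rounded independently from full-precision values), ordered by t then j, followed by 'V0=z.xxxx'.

(0,0): Delta=0.9517 Bond=-11.7635
(1,0): Delta=0.7041 Bond=-7.9302
(1,1): Delta=0.9829 Bond=-16.8467
(2,0): Delta=-0.4337 Bond=15.4057
(2,1): Delta=0.8475 Bond=-16.1459
(2,2): Delta=1.0000 Bond=-23.0215
(3,0): Delta=-1.0000 Bond=29.6977
(3,1): Delta=-0.3623 Bond=17.6062
(3,2): Delta=1.0000 Bond=-29.6977
(3,3): Delta=1.0000 Bond=-29.6977
V0=24.4024

Risk-neutral probability p* = (R−d)/(u−d) = (1.29−0.77)/(1.41−0.77) = 0.8125.
At expiry t=4: V(4,0)=24.9518, V(4,1)=13.8490, V(4,2)=6.4823, V(4,3)=43.7122, V(4,4)=111.8866
  t=3,j=0: stock 17.3483 → up 24.4610 (V=13.8490), down 13.3582 (V=24.9518). Price 12.3494; hedge Δ=-1.0000, bond B=29.6977.
  t=3,j=1: stock 31.7676 → up 44.7923 (V=6.4823), down 24.4610 (V=13.8490). Price 6.0958; hedge Δ=-0.3623, bond B=17.6062.
  t=3,j=2: stock 58.1718 → up 82.0222 (V=43.7122), down 44.7923 (V=6.4823). Price 28.4741; hedge Δ=1.0000, bond B=-29.6977.
  t=3,j=3: stock 106.5224 → up 150.1966 (V=111.8866), down 82.0222 (V=43.7122). Price 76.8247; hedge Δ=1.0000, bond B=-29.6977.
  t=2,j=0: stock 22.5302 → up 31.7676 (V=6.0958), down 17.3483 (V=12.3494). Price 5.6344; hedge Δ=-0.4337, bond B=15.4057.
  t=2,j=1: stock 41.2566 → up 58.1718 (V=28.4741), down 31.7676 (V=6.0958). Price 18.8203; hedge Δ=0.8475, bond B=-16.1459.
  t=2,j=2: stock 75.5478 → up 106.5224 (V=76.8247), down 58.1718 (V=28.4741). Price 52.5263; hedge Δ=1.0000, bond B=-23.0215.
  t=1,j=0: stock 29.2600 → up 41.2566 (V=18.8203), down 22.5302 (V=5.6344). Price 12.6728; hedge Δ=0.7041, bond B=-7.9302.
  t=1,j=1: stock 53.5800 → up 75.5478 (V=52.5263), down 41.2566 (V=18.8203). Price 35.8190; hedge Δ=0.9829, bond B=-16.8467.
  t=0,j=0: stock 38.0000 → up 53.5800 (V=35.8190), down 29.2600 (V=12.6728). Price 24.4024; hedge Δ=0.9517, bond B=-11.7635.
Root portfolio cost Δ·38+B reproduces V0=24.4024.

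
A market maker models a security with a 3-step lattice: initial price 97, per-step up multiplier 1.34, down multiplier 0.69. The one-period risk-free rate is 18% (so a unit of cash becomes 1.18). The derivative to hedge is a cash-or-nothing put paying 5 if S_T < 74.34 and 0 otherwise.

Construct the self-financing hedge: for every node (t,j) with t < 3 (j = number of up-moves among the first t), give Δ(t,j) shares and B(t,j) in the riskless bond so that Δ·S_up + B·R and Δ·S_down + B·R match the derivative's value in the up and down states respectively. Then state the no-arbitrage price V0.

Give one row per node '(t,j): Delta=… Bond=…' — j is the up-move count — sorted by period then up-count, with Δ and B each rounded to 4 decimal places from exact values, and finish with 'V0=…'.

Since d<R<u, set p* = (R−d)/(u−d) = 0.7538; price each node as the discounted p*-expectation of its children.
At expiry t=3: V(3,0)=5.0000, V(3,1)=5.0000, V(3,2)=0.0000, V(3,3)=0.0000
Node (2,0) S=46.1817: V=(p*·5.0000+(1−p*)·5.0000)/1.18=4.2373; Δ=(5.0000−5.0000)/(61.8835−31.8654)=0.0000; B=V−Δ·S=4.2373
Node (2,1) S=89.6862: V=(p*·0.0000+(1−p*)·5.0000)/1.18=1.0430; Δ=(0.0000−5.0000)/(120.1795−61.8835)=-0.0858; B=V−Δ·S=8.7353
Node (2,2) S=174.1732: V=(p*·0.0000+(1−p*)·0.0000)/1.18=0.0000; Δ=(0.0000−0.0000)/(233.3921−120.1795)=0.0000; B=V−Δ·S=0.0000
Node (1,0) S=66.9300: V=(p*·1.0430+(1−p*)·4.2373)/1.18=1.5503; Δ=(1.0430−4.2373)/(89.6862−46.1817)=-0.0734; B=V−Δ·S=6.4645
Node (1,1) S=129.9800: V=(p*·0.0000+(1−p*)·1.0430)/1.18=0.2176; Δ=(0.0000−1.0430)/(174.1732−89.6862)=-0.0123; B=V−Δ·S=1.8222
Node (0,0) S=97.0000: V=(p*·0.2176+(1−p*)·1.5503)/1.18=0.4624; Δ=(0.2176−1.5503)/(129.9800−66.9300)=-0.0211; B=V−Δ·S=2.5127
Each (Δ,B) replicates both successor values, so the strategy is self-financing and V0 is arbitrage-free.

(0,0): Delta=-0.0211 Bond=2.5127
(1,0): Delta=-0.0734 Bond=6.4645
(1,1): Delta=-0.0123 Bond=1.8222
(2,0): Delta=0.0000 Bond=4.2373
(2,1): Delta=-0.0858 Bond=8.7353
(2,2): Delta=0.0000 Bond=0.0000
V0=0.4624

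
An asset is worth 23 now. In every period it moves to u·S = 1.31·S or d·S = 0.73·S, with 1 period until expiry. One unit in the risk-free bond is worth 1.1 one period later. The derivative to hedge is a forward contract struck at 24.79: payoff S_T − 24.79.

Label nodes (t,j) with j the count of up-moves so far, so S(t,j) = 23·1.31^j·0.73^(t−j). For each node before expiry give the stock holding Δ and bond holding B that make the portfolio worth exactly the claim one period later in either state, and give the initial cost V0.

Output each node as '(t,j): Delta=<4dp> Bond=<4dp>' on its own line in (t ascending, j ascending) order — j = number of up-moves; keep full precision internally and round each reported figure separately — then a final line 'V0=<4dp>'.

(0,0): Delta=1.0000 Bond=-22.5364
V0=0.4636

Risk-neutral probability p* = (R−d)/(u−d) = (1.1−0.73)/(1.31−0.73) = 0.6379.
Payoff layer (t=1): V(1,0)=-8.0000, V(1,1)=5.3400
(0,0): S=23.0000. Δ = (V_up−V_dn)/(S_up−S_dn) = (5.3400−-8.0000)/(30.1300−16.7900) = 1.0000. V = [p*·5.3400 + (1−p*)·-8.0000]/1.1 = 0.4636. B = V − Δ·S = -22.5364.
Check: Δ(0,0)·S0 + B(0,0) = 0.4636 = V0.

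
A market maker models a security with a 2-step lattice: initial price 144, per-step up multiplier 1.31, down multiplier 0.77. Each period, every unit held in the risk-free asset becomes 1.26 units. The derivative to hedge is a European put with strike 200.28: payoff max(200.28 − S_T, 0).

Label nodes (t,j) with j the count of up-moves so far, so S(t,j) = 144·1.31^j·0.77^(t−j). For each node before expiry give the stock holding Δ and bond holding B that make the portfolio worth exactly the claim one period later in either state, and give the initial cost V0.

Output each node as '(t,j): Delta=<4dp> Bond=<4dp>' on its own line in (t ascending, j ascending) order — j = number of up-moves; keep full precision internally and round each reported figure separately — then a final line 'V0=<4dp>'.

No-arbitrage ⇒ martingale measure with p* = (R−d)/(u−d) = 0.9074.
Terminal values V(2,·): V(2,0)=114.9024, V(2,1)=55.0272, V(2,2)=0.0000
  t=1,j=0: stock 110.8800 → up 145.2528 (V=55.0272), down 85.3776 (V=114.9024). Price 48.0724; hedge Δ=-1.0000, bond B=158.9524.
  t=1,j=1: stock 188.6400 → up 247.1184 (V=0.0000), down 145.2528 (V=55.0272). Price 4.0437; hedge Δ=-0.5402, bond B=105.9460.
  t=0,j=0: stock 144.0000 → up 188.6400 (V=4.0437), down 110.8800 (V=48.0724). Price 6.4448; hedge Δ=-0.5662, bond B=87.9793.
Root portfolio cost Δ·144+B reproduces V0=6.4448.

(0,0): Delta=-0.5662 Bond=87.9793
(1,0): Delta=-1.0000 Bond=158.9524
(1,1): Delta=-0.5402 Bond=105.9460
V0=6.4448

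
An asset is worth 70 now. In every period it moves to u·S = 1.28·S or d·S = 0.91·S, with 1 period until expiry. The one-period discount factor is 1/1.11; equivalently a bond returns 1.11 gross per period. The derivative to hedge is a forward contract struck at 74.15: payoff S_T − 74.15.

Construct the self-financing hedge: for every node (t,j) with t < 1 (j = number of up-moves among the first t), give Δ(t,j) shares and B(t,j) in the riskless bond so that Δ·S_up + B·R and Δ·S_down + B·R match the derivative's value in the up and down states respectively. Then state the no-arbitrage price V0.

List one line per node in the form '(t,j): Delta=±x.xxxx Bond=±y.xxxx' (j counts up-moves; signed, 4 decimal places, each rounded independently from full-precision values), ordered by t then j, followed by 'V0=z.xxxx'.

Since d<R<u, set p* = (R−d)/(u−d) = 0.5405; price each node as the discounted p*-expectation of its children.
At expiry t=1: V(1,0)=-10.4500, V(1,1)=15.4500
  t=0,j=0: stock 70.0000 → up 89.6000 (V=15.4500), down 63.7000 (V=-10.4500). Price 3.1982; hedge Δ=1.0000, bond B=-66.8018.
The time-0 hedge costs 3.1982, which is the no-arbitrage price.

(0,0): Delta=1.0000 Bond=-66.8018
V0=3.1982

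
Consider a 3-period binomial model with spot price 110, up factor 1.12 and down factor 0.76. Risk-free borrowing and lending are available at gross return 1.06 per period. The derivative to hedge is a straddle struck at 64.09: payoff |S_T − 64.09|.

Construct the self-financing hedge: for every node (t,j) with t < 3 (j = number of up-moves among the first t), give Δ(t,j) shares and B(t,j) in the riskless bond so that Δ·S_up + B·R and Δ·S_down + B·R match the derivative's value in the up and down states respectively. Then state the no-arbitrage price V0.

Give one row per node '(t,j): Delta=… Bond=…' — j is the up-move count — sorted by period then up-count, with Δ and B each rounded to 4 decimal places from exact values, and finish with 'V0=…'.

The replicating-portfolio and risk-neutral prices coincide; use p* = (1.06−0.76)/(1.12−0.76) = 0.8333 for the latter.
Payoff layer (t=3): V(3,0)=15.8026, V(3,1)=7.0703, V(3,2)=40.7778, V(3,3)=90.4521
Node (2,0) S=63.5360: V=(p*·7.0703+(1−p*)·15.8026)/1.06=8.0431; Δ=(7.0703−15.8026)/(71.1603−48.2874)=-0.3818; B=V−Δ·S=32.2996
Node (2,1) S=93.6320: V=(p*·40.7778+(1−p*)·7.0703)/1.06=33.1697; Δ=(40.7778−7.0703)/(104.8678−71.1603)=1.0000; B=V−Δ·S=-60.4623
Node (2,2) S=137.9840: V=(p*·90.4521+(1−p*)·40.7778)/1.06=77.5217; Δ=(90.4521−40.7778)/(154.5421−104.8678)=1.0000; B=V−Δ·S=-60.4623
Node (1,0) S=83.6000: V=(p*·33.1697+(1−p*)·8.0431)/1.06=27.3415; Δ=(33.1697−8.0431)/(93.6320−63.5360)=0.8349; B=V−Δ·S=-42.4547
Node (1,1) S=123.2000: V=(p*·77.5217+(1−p*)·33.1697)/1.06=66.1601; Δ=(77.5217−33.1697)/(137.9840−93.6320)=1.0000; B=V−Δ·S=-57.0399
Node (0,0) S=110.0000: V=(p*·66.1601+(1−p*)·27.3415)/1.06=56.3117; Δ=(66.1601−27.3415)/(123.2000−83.6000)=0.9803; B=V−Δ·S=-51.5179
Each (Δ,B) replicates both successor values, so the strategy is self-financing and V0 is arbitrage-free.

(0,0): Delta=0.9803 Bond=-51.5179
(1,0): Delta=0.8349 Bond=-42.4547
(1,1): Delta=1.0000 Bond=-57.0399
(2,0): Delta=-0.3818 Bond=32.2996
(2,1): Delta=1.0000 Bond=-60.4623
(2,2): Delta=1.0000 Bond=-60.4623
V0=56.3117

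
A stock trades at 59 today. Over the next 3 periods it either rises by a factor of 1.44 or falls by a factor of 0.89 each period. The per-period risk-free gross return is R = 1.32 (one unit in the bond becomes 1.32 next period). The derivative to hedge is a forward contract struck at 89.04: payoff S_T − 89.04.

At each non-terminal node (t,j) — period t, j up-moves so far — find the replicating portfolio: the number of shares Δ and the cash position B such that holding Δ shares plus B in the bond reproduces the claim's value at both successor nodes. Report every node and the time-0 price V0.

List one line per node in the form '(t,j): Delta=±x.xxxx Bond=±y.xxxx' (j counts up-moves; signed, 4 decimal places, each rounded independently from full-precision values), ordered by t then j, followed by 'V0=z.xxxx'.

(0,0): Delta=1.0000 Bond=-38.7136
(1,0): Delta=1.0000 Bond=-51.1019
(1,1): Delta=1.0000 Bond=-51.1019
(2,0): Delta=1.0000 Bond=-67.4545
(2,1): Delta=1.0000 Bond=-67.4545
(2,2): Delta=1.0000 Bond=-67.4545
V0=20.2864

Since d<R<u, set p* = (R−d)/(u−d) = 0.7818; price each node as the discounted p*-expectation of its children.
Terminal values V(3,·): V(3,0)=-47.4468, V(3,1)=-21.7432, V(3,2)=19.8447, V(3,3)=87.1331
  t=2,j=0: stock 46.7339 → up 67.2968 (V=-21.7432), down 41.5932 (V=-47.4468). Price -20.7206; hedge Δ=1.0000, bond B=-67.4545.
  t=2,j=1: stock 75.6144 → up 108.8847 (V=19.8447), down 67.2968 (V=-21.7432). Price 8.1599; hedge Δ=1.0000, bond B=-67.4545.
  t=2,j=2: stock 122.3424 → up 176.1731 (V=87.1331), down 108.8847 (V=19.8447). Price 54.8879; hedge Δ=1.0000, bond B=-67.4545.
  t=1,j=0: stock 52.5100 → up 75.6144 (V=8.1599), down 46.7339 (V=-20.7206). Price 1.4081; hedge Δ=1.0000, bond B=-51.1019.
  t=1,j=1: stock 84.9600 → up 122.3424 (V=54.8879), down 75.6144 (V=8.1599). Price 33.8581; hedge Δ=1.0000, bond B=-51.1019.
  t=0,j=0: stock 59.0000 → up 84.9600 (V=33.8581), down 52.5100 (V=1.4081). Price 20.2864; hedge Δ=1.0000, bond B=-38.7136.
Self-financing check: at every node Δ·S+B equals the discounted successor values.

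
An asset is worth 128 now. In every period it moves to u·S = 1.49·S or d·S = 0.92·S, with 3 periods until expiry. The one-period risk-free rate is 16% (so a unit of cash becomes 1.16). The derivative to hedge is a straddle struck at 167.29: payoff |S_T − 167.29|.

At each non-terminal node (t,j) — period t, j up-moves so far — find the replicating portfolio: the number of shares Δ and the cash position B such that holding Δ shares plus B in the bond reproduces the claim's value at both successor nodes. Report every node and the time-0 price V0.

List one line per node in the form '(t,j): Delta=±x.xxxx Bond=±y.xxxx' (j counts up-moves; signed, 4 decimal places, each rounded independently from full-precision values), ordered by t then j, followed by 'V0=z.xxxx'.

(0,0): Delta=0.5201 Bond=-25.7528
(1,0): Delta=0.0182 Bond=29.2241
(1,1): Delta=0.9462 Bond=-111.1320
(2,0): Delta=-1.0000 Bond=144.2155
(2,1): Delta=0.8827 Bond=-117.7841
(2,2): Delta=1.0000 Bond=-144.2155
V0=40.8185

The replicating-portfolio and risk-neutral prices coincide; use p* = (1.16−0.92)/(1.49−0.92) = 0.4211 for the latter.
Terminal values V(3,·): V(3,0)=67.6179, V(3,1)=5.8646, V(3,2)=94.1490, V(3,3)=256.1275
Node (2,0) S=108.3392: V=(p*·5.8646+(1−p*)·67.6179)/1.16=35.8763; Δ=(5.8646−67.6179)/(161.4254−99.6721)=-1.0000; B=V−Δ·S=144.2155
Node (2,1) S=175.4624: V=(p*·94.1490+(1−p*)·5.8646)/1.16=37.1008; Δ=(94.1490−5.8646)/(261.4390−161.4254)=0.8827; B=V−Δ·S=-117.7841
Node (2,2) S=284.1728: V=(p*·256.1275+(1−p*)·94.1490)/1.16=139.9573; Δ=(256.1275−94.1490)/(423.4175−261.4390)=1.0000; B=V−Δ·S=-144.2155
Node (1,0) S=117.7600: V=(p*·37.1008+(1−p*)·35.8763)/1.16=31.3723; Δ=(37.1008−35.8763)/(175.4624−108.3392)=0.0182; B=V−Δ·S=29.2241
Node (1,1) S=190.7200: V=(p*·139.9573+(1−p*)·37.1008)/1.16=69.3179; Δ=(139.9573−37.1008)/(284.1728−175.4624)=0.9462; B=V−Δ·S=-111.1320
Node (0,0) S=128.0000: V=(p*·69.3179+(1−p*)·31.3723)/1.16=40.8185; Δ=(69.3179−31.3723)/(190.7200−117.7600)=0.5201; B=V−Δ·S=-25.7528
Check: Δ(0,0)·S0 + B(0,0) = 40.8185 = V0.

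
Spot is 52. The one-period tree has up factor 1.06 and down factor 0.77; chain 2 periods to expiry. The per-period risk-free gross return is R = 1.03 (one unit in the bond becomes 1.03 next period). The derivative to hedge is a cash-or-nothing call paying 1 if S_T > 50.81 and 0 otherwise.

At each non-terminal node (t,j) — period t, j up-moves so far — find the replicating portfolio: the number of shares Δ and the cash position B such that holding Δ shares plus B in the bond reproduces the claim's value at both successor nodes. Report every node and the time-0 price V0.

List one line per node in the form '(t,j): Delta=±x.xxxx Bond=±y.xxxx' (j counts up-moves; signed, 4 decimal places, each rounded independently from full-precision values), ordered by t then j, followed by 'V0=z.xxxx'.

Since d<R<u, set p* = (R−d)/(u−d) = 0.8966; price each node as the discounted p*-expectation of its children.
At expiry t=2: V(2,0)=0.0000, V(2,1)=0.0000, V(2,2)=1.0000
(1,0): S=40.0400. Δ = (V_up−V_dn)/(S_up−S_dn) = (0.0000−0.0000)/(42.4424−30.8308) = 0.0000. V = [p*·0.0000 + (1−p*)·0.0000]/1.03 = 0.0000. B = V − Δ·S = 0.0000.
(1,1): S=55.1200. Δ = (V_up−V_dn)/(S_up−S_dn) = (1.0000−0.0000)/(58.4272−42.4424) = 0.0626. V = [p*·1.0000 + (1−p*)·0.0000]/1.03 = 0.8704. B = V − Δ·S = -2.5778.
(0,0): S=52.0000. Δ = (V_up−V_dn)/(S_up−S_dn) = (0.8704−0.0000)/(55.1200−40.0400) = 0.0577. V = [p*·0.8704 + (1−p*)·0.0000]/1.03 = 0.7577. B = V − Δ·S = -2.2438.
Check: Δ(0,0)·S0 + B(0,0) = 0.7577 = V0.

(0,0): Delta=0.0577 Bond=-2.2438
(1,0): Delta=0.0000 Bond=0.0000
(1,1): Delta=0.0626 Bond=-2.5778
V0=0.7577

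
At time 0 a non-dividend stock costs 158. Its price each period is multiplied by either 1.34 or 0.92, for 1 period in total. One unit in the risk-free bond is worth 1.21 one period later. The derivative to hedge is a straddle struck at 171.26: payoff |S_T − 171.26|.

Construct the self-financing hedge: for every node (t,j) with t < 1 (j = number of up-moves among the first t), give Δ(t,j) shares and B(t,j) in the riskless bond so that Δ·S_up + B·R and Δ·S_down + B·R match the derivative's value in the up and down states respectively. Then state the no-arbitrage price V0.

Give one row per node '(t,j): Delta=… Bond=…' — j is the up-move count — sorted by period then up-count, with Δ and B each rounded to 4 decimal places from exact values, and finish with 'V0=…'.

No-arbitrage ⇒ martingale measure with p* = (R−d)/(u−d) = 0.6905.
Payoff layer (t=1): V(1,0)=25.9000, V(1,1)=40.4600
(0,0): S=158.0000. Δ = (V_up−V_dn)/(S_up−S_dn) = (40.4600−25.9000)/(211.7200−145.3600) = 0.2194. V = [p*·40.4600 + (1−p*)·25.9000]/1.21 = 29.7135. B = V − Δ·S = -4.9532.
Each (Δ,B) replicates both successor values, so the strategy is self-financing and V0 is arbitrage-free.

(0,0): Delta=0.2194 Bond=-4.9532
V0=29.7135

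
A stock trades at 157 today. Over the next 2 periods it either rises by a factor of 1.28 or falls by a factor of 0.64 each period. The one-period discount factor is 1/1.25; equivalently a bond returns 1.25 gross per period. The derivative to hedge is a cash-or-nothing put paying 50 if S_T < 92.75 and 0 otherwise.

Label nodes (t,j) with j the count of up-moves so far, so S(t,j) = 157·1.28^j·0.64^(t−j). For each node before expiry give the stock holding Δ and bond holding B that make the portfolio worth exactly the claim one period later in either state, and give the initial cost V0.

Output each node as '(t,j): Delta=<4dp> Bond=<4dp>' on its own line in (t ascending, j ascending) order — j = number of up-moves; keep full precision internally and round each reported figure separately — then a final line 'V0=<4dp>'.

Risk-neutral probability p* = (R−d)/(u−d) = (1.25−0.64)/(1.28−0.64) = 0.9531.
At expiry t=2: V(2,0)=50.0000, V(2,1)=0.0000, V(2,2)=0.0000
  t=1,j=0: stock 100.4800 → up 128.6144 (V=0.0000), down 64.3072 (V=50.0000). Price 1.8750; hedge Δ=-0.7775, bond B=80.0000.
  t=1,j=1: stock 200.9600 → up 257.2288 (V=0.0000), down 128.6144 (V=0.0000). Price 0.0000; hedge Δ=0.0000, bond B=0.0000.
  t=0,j=0: stock 157.0000 → up 200.9600 (V=0.0000), down 100.4800 (V=1.8750). Price 0.0703; hedge Δ=-0.0187, bond B=3.0000.
The time-0 hedge costs 0.0703, which is the no-arbitrage price.

(0,0): Delta=-0.0187 Bond=3.0000
(1,0): Delta=-0.7775 Bond=80.0000
(1,1): Delta=0.0000 Bond=0.0000
V0=0.0703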